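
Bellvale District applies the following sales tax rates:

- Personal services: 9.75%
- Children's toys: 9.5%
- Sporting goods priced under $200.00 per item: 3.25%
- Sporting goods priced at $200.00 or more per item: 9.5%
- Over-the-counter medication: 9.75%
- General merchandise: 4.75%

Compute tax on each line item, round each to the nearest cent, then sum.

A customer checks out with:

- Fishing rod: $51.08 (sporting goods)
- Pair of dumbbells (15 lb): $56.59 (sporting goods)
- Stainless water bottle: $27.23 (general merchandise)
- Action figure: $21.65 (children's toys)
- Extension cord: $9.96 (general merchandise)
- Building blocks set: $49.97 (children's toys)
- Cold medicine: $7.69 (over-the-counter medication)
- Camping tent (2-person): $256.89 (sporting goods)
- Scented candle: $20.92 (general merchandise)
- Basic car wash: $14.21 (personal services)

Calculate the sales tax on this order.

$39.60

Fishing rod $51.08: sporting goods, under $200.00 → 3.25% → $1.66
Pair of dumbbells (15 lb) $56.59: sporting goods, under $200.00 → 3.25% → $1.84
Stainless water bottle $27.23: general merchandise → 4.75% → $1.29
Action figure $21.65: children's toys → 9.5% → $2.06
Extension cord $9.96: general merchandise → 4.75% → $0.47
Building blocks set $49.97: children's toys → 9.5% → $4.75
Cold medicine $7.69: over-the-counter medication → 9.75% → $0.75
Camping tent (2-person) $256.89: sporting goods, $200.00 or more → 9.5% → $24.40
Scented candle $20.92: general merchandise → 4.75% → $0.99
Basic car wash $14.21: personal services → 9.75% → $1.39
Total tax = $1.66 + $1.84 + $1.29 + $2.06 + $0.47 + $4.75 + $0.75 + $24.40 + $0.99 + $1.39 = $39.60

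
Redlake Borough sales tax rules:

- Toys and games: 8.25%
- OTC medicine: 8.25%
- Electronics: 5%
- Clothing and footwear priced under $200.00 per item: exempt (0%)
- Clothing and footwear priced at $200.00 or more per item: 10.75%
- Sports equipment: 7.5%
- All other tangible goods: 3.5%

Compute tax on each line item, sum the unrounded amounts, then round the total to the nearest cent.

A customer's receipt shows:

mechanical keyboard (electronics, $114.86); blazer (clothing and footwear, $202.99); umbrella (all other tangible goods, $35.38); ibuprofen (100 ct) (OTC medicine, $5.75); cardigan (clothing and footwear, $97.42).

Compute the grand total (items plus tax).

Mechanical keyboard $114.86: electronics → 5% → $5.743
Blazer $202.99: clothing and footwear, $200.00 or more → 10.75% → $21.821425
Umbrella $35.38: all other tangible goods → 3.5% → $1.2383
Ibuprofen (100 ct) $5.75: OTC medicine → 8.25% → $0.474375
Cardigan $97.42: clothing and footwear, under $200.00 → 0% → $0.00
Subtotal = $456.40; unrounded tax = $29.2771 → $29.28; total due = $485.68

$485.68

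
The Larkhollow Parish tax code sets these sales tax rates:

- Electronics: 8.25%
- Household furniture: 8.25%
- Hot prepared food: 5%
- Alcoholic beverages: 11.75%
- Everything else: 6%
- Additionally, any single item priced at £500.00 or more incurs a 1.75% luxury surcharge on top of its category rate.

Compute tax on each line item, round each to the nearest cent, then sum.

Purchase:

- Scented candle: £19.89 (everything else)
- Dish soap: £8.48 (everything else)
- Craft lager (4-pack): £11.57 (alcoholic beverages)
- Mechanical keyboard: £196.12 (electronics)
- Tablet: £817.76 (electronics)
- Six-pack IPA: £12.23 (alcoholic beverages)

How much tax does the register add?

Scented candle £19.89: everything else → 6% → £1.19
Dish soap £8.48: everything else → 6% → £0.51
Craft lager (4-pack) £11.57: alcoholic beverages → 11.75% → £1.36
Mechanical keyboard £196.12: electronics → 8.25% → £16.18
Tablet £817.76: electronics → 8.25% + 1.75% surcharge = 10% → £81.78
Six-pack IPA £12.23: alcoholic beverages → 11.75% → £1.44
Total tax = £1.19 + £0.51 + £1.36 + £16.18 + £81.78 + £1.44 = £102.46

£102.46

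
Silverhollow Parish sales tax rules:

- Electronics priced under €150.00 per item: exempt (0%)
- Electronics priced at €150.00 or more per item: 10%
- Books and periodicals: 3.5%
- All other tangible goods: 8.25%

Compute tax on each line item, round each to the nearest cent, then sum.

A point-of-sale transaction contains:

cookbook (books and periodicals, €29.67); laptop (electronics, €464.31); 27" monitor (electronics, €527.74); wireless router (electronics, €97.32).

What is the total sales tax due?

Cookbook €29.67: books and periodicals → 3.5% → €1.04
Laptop €464.31: electronics, €150.00 or more → 10% → €46.43
27" monitor €527.74: electronics, €150.00 or more → 10% → €52.77
Wireless router €97.32: electronics, under €150.00 → 0% → €0.00
Total tax = €1.04 + €46.43 + €52.77 = €100.24

€100.24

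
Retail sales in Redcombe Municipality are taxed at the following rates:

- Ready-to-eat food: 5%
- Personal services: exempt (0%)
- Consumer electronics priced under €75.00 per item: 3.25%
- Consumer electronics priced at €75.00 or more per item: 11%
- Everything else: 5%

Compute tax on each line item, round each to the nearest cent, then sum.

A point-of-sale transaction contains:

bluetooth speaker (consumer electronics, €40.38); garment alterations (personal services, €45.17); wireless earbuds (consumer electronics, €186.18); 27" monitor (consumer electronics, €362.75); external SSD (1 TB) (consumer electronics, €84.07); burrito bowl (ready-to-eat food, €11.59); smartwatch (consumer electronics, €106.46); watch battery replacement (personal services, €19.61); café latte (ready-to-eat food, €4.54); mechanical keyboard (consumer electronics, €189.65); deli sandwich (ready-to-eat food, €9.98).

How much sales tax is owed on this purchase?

Bluetooth speaker €40.38: consumer electronics, under €75.00 → 3.25% → €1.31
Garment alterations €45.17: personal services → 0% → €0.00
Wireless earbuds €186.18: consumer electronics, €75.00 or more → 11% → €20.48
27" monitor €362.75: consumer electronics, €75.00 or more → 11% → €39.90
External SSD (1 TB) €84.07: consumer electronics, €75.00 or more → 11% → €9.25
Burrito bowl €11.59: ready-to-eat food → 5% → €0.58
Smartwatch €106.46: consumer electronics, €75.00 or more → 11% → €11.71
Watch battery replacement €19.61: personal services → 0% → €0.00
Café latte €4.54: ready-to-eat food → 5% → €0.23
Mechanical keyboard €189.65: consumer electronics, €75.00 or more → 11% → €20.86
Deli sandwich €9.98: ready-to-eat food → 5% → €0.50
Total tax = €1.31 + €20.48 + €39.90 + €9.25 + €0.58 + €11.71 + €0.23 + €20.86 + €0.50 = €104.82

€104.82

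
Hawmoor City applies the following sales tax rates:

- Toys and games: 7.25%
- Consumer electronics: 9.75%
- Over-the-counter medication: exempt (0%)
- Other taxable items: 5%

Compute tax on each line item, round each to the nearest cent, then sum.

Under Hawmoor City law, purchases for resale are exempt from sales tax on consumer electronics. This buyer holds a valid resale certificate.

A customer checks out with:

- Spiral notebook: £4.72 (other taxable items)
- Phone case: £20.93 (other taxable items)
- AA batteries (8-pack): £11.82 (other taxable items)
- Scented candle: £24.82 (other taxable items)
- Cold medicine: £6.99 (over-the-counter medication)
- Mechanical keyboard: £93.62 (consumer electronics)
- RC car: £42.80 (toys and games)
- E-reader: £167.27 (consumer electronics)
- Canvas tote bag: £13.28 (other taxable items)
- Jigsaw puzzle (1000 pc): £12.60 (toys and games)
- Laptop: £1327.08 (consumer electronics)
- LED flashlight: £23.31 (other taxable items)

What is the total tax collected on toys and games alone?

£4.01

RC car £42.80: toys and games → 7.25% → £3.10
Jigsaw puzzle (1000 pc) £12.60: toys and games → 7.25% → £0.91
Tax on toys and games = £3.10 + £0.91 = £4.01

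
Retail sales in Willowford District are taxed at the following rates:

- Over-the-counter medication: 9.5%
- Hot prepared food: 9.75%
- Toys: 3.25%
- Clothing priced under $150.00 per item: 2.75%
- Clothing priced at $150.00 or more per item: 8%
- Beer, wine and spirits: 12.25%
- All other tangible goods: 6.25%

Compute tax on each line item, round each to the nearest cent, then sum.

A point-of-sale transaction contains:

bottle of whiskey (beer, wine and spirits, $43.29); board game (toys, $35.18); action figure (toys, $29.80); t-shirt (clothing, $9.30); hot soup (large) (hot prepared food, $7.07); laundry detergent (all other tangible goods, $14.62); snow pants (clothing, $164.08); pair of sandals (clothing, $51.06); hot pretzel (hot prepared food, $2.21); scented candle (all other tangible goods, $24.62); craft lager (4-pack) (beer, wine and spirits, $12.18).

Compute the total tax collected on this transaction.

$27.05

Bottle of whiskey $43.29: beer, wine and spirits → 12.25% → $5.30
Board game $35.18: toys → 3.25% → $1.14
Action figure $29.80: toys → 3.25% → $0.97
T-shirt $9.30: clothing, under $150.00 → 2.75% → $0.26
Hot soup (large) $7.07: hot prepared food → 9.75% → $0.69
Laundry detergent $14.62: all other tangible goods → 6.25% → $0.91
Snow pants $164.08: clothing, $150.00 or more → 8% → $13.13
Pair of sandals $51.06: clothing, under $150.00 → 2.75% → $1.40
Hot pretzel $2.21: hot prepared food → 9.75% → $0.22
Scented candle $24.62: all other tangible goods → 6.25% → $1.54
Craft lager (4-pack) $12.18: beer, wine and spirits → 12.25% → $1.49
Total tax = $5.30 + $1.14 + $0.97 + $0.26 + $0.69 + $0.91 + $13.13 + $1.40 + $0.22 + $1.54 + $1.49 = $27.05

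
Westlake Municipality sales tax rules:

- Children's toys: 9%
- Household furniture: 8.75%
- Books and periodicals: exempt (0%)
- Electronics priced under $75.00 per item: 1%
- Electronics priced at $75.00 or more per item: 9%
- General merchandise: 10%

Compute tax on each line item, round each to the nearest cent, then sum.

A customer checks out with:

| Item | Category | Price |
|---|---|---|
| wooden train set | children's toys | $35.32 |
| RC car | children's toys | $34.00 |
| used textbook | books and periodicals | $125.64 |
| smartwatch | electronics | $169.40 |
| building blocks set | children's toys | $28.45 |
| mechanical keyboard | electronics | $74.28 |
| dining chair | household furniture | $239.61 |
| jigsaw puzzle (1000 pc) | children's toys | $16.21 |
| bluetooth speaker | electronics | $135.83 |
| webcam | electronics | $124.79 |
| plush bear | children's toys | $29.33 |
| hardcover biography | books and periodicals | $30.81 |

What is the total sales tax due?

Wooden train set $35.32: children's toys → 9% → $3.18
RC car $34.00: children's toys → 9% → $3.06
Used textbook $125.64: books and periodicals → 0% → $0.00
Smartwatch $169.40: electronics, $75.00 or more → 9% → $15.25
Building blocks set $28.45: children's toys → 9% → $2.56
Mechanical keyboard $74.28: electronics, under $75.00 → 1% → $0.74
Dining chair $239.61: household furniture → 8.75% → $20.97
Jigsaw puzzle (1000 pc) $16.21: children's toys → 9% → $1.46
Bluetooth speaker $135.83: electronics, $75.00 or more → 9% → $12.22
Webcam $124.79: electronics, $75.00 or more → 9% → $11.23
Plush bear $29.33: children's toys → 9% → $2.64
Hardcover biography $30.81: books and periodicals → 0% → $0.00
Total tax = $3.18 + $3.06 + $15.25 + $2.56 + $0.74 + $20.97 + $1.46 + $12.22 + $11.23 + $2.64 = $73.31

$73.31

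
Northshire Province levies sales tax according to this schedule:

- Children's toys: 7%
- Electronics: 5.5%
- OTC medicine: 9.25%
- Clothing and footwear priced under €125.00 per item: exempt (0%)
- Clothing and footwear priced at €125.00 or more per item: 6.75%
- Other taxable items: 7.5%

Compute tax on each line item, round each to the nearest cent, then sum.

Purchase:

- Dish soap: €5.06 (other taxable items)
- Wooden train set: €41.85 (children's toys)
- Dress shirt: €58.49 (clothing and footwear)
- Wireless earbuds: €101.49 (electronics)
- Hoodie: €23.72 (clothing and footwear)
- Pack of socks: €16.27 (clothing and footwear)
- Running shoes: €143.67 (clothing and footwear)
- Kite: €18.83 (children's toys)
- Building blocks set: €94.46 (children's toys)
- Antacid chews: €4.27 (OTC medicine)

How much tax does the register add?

Dish soap €5.06: other taxable items → 7.5% → €0.38
Wooden train set €41.85: children's toys → 7% → €2.93
Dress shirt €58.49: clothing and footwear, under €125.00 → 0% → €0.00
Wireless earbuds €101.49: electronics → 5.5% → €5.58
Hoodie €23.72: clothing and footwear, under €125.00 → 0% → €0.00
Pack of socks €16.27: clothing and footwear, under €125.00 → 0% → €0.00
Running shoes €143.67: clothing and footwear, €125.00 or more → 6.75% → €9.70
Kite €18.83: children's toys → 7% → €1.32
Building blocks set €94.46: children's toys → 7% → €6.61
Antacid chews €4.27: OTC medicine → 9.25% → €0.39
Total tax = €0.38 + €2.93 + €5.58 + €9.70 + €1.32 + €6.61 + €0.39 = €26.91

€26.91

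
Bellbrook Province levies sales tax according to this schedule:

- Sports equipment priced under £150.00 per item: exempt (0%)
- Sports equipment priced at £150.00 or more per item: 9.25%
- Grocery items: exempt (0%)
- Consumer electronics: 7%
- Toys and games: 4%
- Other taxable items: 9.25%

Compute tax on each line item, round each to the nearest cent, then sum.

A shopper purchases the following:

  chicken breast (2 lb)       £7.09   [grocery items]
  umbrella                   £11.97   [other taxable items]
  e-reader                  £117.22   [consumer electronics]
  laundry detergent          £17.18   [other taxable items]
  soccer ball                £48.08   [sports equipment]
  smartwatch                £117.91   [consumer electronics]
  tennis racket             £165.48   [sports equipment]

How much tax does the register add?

Chicken breast (2 lb) £7.09: grocery items → 0% → £0.00
Umbrella £11.97: other taxable items → 9.25% → £1.11
E-reader £117.22: consumer electronics → 7% → £8.21
Laundry detergent £17.18: other taxable items → 9.25% → £1.59
Soccer ball £48.08: sports equipment, under £150.00 → 0% → £0.00
Smartwatch £117.91: consumer electronics → 7% → £8.25
Tennis racket £165.48: sports equipment, £150.00 or more → 9.25% → £15.31
Total tax = £1.11 + £8.21 + £1.59 + £8.25 + £15.31 = £34.47

£34.47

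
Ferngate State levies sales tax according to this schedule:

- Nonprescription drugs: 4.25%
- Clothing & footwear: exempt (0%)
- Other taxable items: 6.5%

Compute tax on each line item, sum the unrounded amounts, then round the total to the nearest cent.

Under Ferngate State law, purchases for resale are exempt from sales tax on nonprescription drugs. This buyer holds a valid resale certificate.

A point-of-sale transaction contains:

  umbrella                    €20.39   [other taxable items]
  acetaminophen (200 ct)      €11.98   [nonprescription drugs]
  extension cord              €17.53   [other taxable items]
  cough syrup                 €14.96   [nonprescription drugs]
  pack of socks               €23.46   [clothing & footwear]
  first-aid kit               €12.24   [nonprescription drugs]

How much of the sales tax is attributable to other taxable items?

Umbrella €20.39: other taxable items → 6.5% → €1.32535
Extension cord €17.53: other taxable items → 6.5% → €1.13945
Tax on other taxable items: unrounded sum = €2.4648 → €2.46

€2.46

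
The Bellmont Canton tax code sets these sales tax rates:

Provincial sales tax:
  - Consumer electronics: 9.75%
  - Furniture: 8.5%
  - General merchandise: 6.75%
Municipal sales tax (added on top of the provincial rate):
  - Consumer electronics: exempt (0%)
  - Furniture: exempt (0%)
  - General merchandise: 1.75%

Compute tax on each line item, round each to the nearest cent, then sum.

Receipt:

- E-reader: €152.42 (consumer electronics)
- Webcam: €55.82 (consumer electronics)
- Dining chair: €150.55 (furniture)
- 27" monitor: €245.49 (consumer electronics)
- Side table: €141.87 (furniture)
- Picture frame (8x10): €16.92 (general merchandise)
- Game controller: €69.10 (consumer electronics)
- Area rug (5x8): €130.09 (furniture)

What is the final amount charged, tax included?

€1050.60

E-reader €152.42: consumer electronics → 9.75% + 0% municipal = 9.75% → €14.86
Webcam €55.82: consumer electronics → 9.75% + 0% municipal = 9.75% → €5.44
Dining chair €150.55: furniture → 8.5% + 0% municipal = 8.5% → €12.80
27" monitor €245.49: consumer electronics → 9.75% + 0% municipal = 9.75% → €23.94
Side table €141.87: furniture → 8.5% + 0% municipal = 8.5% → €12.06
Picture frame (8x10) €16.92: general merchandise → 6.75% + 1.75% municipal = 8.5% → €1.44
Game controller €69.10: consumer electronics → 9.75% + 0% municipal = 9.75% → €6.74
Area rug (5x8) €130.09: furniture → 8.5% + 0% municipal = 8.5% → €11.06
Subtotal = €962.26; tax = €88.34; total due = €1050.60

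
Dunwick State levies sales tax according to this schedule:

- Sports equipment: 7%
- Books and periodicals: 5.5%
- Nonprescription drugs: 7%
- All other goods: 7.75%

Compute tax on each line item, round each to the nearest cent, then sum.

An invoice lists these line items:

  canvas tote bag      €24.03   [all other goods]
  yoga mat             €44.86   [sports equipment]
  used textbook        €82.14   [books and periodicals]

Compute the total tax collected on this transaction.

Canvas tote bag €24.03: all other goods → 7.75% → €1.86
Yoga mat €44.86: sports equipment → 7% → €3.14
Used textbook €82.14: books and periodicals → 5.5% → €4.52
Total tax = €1.86 + €3.14 + €4.52 = €9.52

€9.52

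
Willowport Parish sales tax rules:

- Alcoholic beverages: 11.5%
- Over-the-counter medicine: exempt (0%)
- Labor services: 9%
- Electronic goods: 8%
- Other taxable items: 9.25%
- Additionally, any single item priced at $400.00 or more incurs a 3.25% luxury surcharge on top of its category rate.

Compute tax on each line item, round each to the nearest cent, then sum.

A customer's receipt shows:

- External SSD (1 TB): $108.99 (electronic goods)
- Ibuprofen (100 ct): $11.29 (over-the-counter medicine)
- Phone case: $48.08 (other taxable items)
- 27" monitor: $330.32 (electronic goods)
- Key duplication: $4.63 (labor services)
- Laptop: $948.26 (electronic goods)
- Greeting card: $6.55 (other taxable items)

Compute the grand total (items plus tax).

$1605.43

External SSD (1 TB) $108.99: electronic goods → 8% → $8.72
Ibuprofen (100 ct) $11.29: over-the-counter medicine → 0% → $0.00
Phone case $48.08: other taxable items → 9.25% → $4.45
27" monitor $330.32: electronic goods → 8% → $26.43
Key duplication $4.63: labor services → 9% → $0.42
Laptop $948.26: electronic goods → 8% + 3.25% surcharge = 11.25% → $106.68
Greeting card $6.55: other taxable items → 9.25% → $0.61
Subtotal = $1458.12; tax = $147.31; total due = $1605.43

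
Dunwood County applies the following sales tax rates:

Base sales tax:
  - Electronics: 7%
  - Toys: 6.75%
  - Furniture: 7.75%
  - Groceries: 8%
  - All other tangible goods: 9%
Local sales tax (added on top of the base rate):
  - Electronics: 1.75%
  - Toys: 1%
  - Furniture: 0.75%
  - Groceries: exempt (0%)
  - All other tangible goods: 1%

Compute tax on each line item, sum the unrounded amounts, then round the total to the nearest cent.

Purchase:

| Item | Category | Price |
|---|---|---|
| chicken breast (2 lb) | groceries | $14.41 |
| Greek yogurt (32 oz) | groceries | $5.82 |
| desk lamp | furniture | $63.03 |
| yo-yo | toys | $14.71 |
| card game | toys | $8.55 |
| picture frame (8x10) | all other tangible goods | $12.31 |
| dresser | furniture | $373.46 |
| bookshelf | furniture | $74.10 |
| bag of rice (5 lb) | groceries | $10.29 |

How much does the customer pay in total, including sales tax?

Chicken breast (2 lb) $14.41: groceries → 8% + 0% local = 8% → $1.1528
Greek yogurt (32 oz) $5.82: groceries → 8% + 0% local = 8% → $0.4656
Desk lamp $63.03: furniture → 7.75% + 0.75% local = 8.5% → $5.35755
Yo-yo $14.71: toys → 6.75% + 1% local = 7.75% → $1.140025
Card game $8.55: toys → 6.75% + 1% local = 7.75% → $0.662625
Picture frame (8x10) $12.31: all other tangible goods → 9% + 1% local = 10% → $1.231
Dresser $373.46: furniture → 7.75% + 0.75% local = 8.5% → $31.7441
Bookshelf $74.10: furniture → 7.75% + 0.75% local = 8.5% → $6.2985
Bag of rice (5 lb) $10.29: groceries → 8% + 0% local = 8% → $0.8232
Subtotal = $576.68; unrounded tax = $48.8754 → $48.88; total due = $625.56

$625.56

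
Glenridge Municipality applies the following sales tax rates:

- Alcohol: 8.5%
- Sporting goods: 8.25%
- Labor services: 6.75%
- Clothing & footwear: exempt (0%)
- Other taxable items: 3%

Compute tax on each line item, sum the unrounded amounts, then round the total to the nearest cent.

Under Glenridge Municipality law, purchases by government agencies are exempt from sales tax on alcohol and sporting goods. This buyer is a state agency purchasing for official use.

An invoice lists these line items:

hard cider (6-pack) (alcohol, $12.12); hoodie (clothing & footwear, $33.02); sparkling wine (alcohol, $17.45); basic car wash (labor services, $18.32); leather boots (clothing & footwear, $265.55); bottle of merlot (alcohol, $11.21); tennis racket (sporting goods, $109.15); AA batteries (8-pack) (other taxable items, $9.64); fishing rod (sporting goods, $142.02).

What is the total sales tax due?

Hard cider (6-pack) $12.12: alcohol, buyer-exempt → 0% → $0.00
Hoodie $33.02: clothing & footwear → 0% → $0.00
Sparkling wine $17.45: alcohol, buyer-exempt → 0% → $0.00
Basic car wash $18.32: labor services → 6.75% → $1.2366
Leather boots $265.55: clothing & footwear → 0% → $0.00
Bottle of merlot $11.21: alcohol, buyer-exempt → 0% → $0.00
Tennis racket $109.15: sporting goods, buyer-exempt → 0% → $0.00
AA batteries (8-pack) $9.64: other taxable items → 3% → $0.2892
Fishing rod $142.02: sporting goods, buyer-exempt → 0% → $0.00
Unrounded tax sum = $1.5258 → $1.53

$1.53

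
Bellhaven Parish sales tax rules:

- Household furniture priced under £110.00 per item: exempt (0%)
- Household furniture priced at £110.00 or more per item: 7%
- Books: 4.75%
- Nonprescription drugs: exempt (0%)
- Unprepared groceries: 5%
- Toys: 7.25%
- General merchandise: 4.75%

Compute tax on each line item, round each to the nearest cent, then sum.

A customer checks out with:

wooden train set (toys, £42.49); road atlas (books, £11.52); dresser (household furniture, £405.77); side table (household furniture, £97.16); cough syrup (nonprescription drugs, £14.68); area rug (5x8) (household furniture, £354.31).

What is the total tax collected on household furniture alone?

Dresser £405.77: household furniture, £110.00 or more → 7% → £28.40
Side table £97.16: household furniture, under £110.00 → 0% → £0.00
Area rug (5x8) £354.31: household furniture, £110.00 or more → 7% → £24.80
Tax on household furniture = £28.40 + £0.00 + £24.80 = £53.20

£53.20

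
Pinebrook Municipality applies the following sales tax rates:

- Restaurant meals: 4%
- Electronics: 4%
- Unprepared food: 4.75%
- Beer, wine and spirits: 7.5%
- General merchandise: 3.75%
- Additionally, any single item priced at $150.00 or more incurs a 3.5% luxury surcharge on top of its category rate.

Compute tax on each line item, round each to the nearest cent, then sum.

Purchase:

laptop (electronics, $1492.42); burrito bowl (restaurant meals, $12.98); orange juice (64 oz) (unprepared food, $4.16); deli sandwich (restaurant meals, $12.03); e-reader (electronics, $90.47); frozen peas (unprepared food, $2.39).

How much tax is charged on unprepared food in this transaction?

Orange juice (64 oz) $4.16: unprepared food → 4.75% → $0.20
Frozen peas $2.39: unprepared food → 4.75% → $0.11
Tax on unprepared food = $0.20 + $0.11 = $0.31

$0.31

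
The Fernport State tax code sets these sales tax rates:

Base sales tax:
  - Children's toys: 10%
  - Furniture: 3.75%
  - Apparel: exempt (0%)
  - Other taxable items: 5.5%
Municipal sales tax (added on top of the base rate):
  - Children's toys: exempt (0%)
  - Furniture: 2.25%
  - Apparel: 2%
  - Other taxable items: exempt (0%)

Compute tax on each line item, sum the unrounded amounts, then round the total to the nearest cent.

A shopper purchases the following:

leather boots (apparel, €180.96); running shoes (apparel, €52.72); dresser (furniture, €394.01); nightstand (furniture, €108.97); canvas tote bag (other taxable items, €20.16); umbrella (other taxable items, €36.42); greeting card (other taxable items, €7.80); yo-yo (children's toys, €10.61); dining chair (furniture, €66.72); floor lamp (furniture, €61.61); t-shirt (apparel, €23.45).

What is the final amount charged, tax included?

€1011.05

Leather boots €180.96: apparel → 0% + 2% municipal = 2% → €3.6192
Running shoes €52.72: apparel → 0% + 2% municipal = 2% → €1.0544
Dresser €394.01: furniture → 3.75% + 2.25% municipal = 6% → €23.6406
Nightstand €108.97: furniture → 3.75% + 2.25% municipal = 6% → €6.5382
Canvas tote bag €20.16: other taxable items → 5.5% + 0% municipal = 5.5% → €1.1088
Umbrella €36.42: other taxable items → 5.5% + 0% municipal = 5.5% → €2.0031
Greeting card €7.80: other taxable items → 5.5% + 0% municipal = 5.5% → €0.429
Yo-yo €10.61: children's toys → 10% + 0% municipal = 10% → €1.061
Dining chair €66.72: furniture → 3.75% + 2.25% municipal = 6% → €4.0032
Floor lamp €61.61: furniture → 3.75% + 2.25% municipal = 6% → €3.6966
T-shirt €23.45: apparel → 0% + 2% municipal = 2% → €0.469
Subtotal = €963.43; unrounded tax = €47.6231 → €47.62; total due = €1011.05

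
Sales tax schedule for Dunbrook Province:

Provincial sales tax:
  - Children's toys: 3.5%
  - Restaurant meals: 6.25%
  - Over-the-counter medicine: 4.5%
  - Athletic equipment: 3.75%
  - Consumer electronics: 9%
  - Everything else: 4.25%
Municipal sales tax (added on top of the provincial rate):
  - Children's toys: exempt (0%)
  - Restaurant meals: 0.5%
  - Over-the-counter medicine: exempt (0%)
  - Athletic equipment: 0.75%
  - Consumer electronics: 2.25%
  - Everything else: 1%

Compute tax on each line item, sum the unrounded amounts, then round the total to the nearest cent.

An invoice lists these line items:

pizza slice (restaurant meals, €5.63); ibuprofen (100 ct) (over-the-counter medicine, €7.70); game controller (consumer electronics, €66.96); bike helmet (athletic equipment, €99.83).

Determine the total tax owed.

Pizza slice €5.63: restaurant meals → 6.25% + 0.5% municipal = 6.75% → €0.380025
Ibuprofen (100 ct) €7.70: over-the-counter medicine → 4.5% + 0% municipal = 4.5% → €0.3465
Game controller €66.96: consumer electronics → 9% + 2.25% municipal = 11.25% → €7.533
Bike helmet €99.83: athletic equipment → 3.75% + 0.75% municipal = 4.5% → €4.49235
Unrounded tax sum = €12.751875 → €12.75

€12.75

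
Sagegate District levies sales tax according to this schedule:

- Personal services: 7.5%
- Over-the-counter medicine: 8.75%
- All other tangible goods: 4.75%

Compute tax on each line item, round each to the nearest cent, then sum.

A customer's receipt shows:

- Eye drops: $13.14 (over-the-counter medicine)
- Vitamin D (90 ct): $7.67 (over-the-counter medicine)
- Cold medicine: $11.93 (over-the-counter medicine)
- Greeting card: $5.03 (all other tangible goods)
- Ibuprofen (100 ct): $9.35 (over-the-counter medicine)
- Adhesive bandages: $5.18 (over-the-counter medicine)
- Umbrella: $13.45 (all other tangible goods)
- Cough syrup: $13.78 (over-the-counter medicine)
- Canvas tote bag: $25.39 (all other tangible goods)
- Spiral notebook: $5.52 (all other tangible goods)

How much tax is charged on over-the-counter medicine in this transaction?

$5.34

Eye drops $13.14: over-the-counter medicine → 8.75% → $1.15
Vitamin D (90 ct) $7.67: over-the-counter medicine → 8.75% → $0.67
Cold medicine $11.93: over-the-counter medicine → 8.75% → $1.04
Ibuprofen (100 ct) $9.35: over-the-counter medicine → 8.75% → $0.82
Adhesive bandages $5.18: over-the-counter medicine → 8.75% → $0.45
Cough syrup $13.78: over-the-counter medicine → 8.75% → $1.21
Tax on over-the-counter medicine = $1.15 + $0.67 + $1.04 + $0.82 + $0.45 + $1.21 = $5.34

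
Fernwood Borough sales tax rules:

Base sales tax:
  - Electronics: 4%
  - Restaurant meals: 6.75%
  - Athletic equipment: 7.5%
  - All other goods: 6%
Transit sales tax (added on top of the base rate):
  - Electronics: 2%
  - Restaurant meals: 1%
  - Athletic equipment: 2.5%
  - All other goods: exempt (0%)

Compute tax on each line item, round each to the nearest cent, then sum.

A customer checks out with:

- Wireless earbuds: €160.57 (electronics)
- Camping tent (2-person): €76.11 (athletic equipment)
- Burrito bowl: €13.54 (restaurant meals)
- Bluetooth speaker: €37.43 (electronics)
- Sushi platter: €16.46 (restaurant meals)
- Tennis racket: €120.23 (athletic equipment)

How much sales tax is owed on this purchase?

€33.84

Wireless earbuds €160.57: electronics → 4% + 2% transit = 6% → €9.63
Camping tent (2-person) €76.11: athletic equipment → 7.5% + 2.5% transit = 10% → €7.61
Burrito bowl €13.54: restaurant meals → 6.75% + 1% transit = 7.75% → €1.05
Bluetooth speaker €37.43: electronics → 4% + 2% transit = 6% → €2.25
Sushi platter €16.46: restaurant meals → 6.75% + 1% transit = 7.75% → €1.28
Tennis racket €120.23: athletic equipment → 7.5% + 2.5% transit = 10% → €12.02
Total tax = €9.63 + €7.61 + €1.05 + €2.25 + €1.28 + €12.02 = €33.84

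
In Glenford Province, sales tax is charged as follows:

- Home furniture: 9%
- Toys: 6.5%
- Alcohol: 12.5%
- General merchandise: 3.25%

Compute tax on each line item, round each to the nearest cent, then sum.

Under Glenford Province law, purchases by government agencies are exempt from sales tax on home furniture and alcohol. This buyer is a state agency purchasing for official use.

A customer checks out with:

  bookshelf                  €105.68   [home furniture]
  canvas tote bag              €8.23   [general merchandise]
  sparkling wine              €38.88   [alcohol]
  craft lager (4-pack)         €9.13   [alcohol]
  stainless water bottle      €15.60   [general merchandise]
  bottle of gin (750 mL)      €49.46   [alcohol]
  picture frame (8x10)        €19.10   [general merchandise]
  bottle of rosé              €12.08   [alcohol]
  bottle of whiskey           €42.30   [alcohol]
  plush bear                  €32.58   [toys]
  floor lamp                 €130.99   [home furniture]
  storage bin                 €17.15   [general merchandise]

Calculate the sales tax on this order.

€4.08

Bookshelf €105.68: home furniture, buyer-exempt → 0% → €0.00
Canvas tote bag €8.23: general merchandise → 3.25% → €0.27
Sparkling wine €38.88: alcohol, buyer-exempt → 0% → €0.00
Craft lager (4-pack) €9.13: alcohol, buyer-exempt → 0% → €0.00
Stainless water bottle €15.60: general merchandise → 3.25% → €0.51
Bottle of gin (750 mL) €49.46: alcohol, buyer-exempt → 0% → €0.00
Picture frame (8x10) €19.10: general merchandise → 3.25% → €0.62
Bottle of rosé €12.08: alcohol, buyer-exempt → 0% → €0.00
Bottle of whiskey €42.30: alcohol, buyer-exempt → 0% → €0.00
Plush bear €32.58: toys → 6.5% → €2.12
Floor lamp €130.99: home furniture, buyer-exempt → 0% → €0.00
Storage bin €17.15: general merchandise → 3.25% → €0.56
Total tax = €0.27 + €0.51 + €0.62 + €2.12 + €0.56 = €4.08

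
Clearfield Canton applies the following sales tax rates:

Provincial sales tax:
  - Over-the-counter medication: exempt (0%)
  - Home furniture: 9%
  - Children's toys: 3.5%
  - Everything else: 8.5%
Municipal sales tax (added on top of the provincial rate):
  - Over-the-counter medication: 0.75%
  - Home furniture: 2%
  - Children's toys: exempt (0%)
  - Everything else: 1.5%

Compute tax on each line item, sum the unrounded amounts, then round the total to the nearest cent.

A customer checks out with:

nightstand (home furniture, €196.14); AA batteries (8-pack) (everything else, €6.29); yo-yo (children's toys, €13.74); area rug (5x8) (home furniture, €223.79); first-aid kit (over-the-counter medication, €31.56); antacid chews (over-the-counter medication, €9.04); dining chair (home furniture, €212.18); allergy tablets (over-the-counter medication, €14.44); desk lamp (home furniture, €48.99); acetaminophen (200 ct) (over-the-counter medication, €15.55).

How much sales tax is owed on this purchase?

Nightstand €196.14: home furniture → 9% + 2% municipal = 11% → €21.5754
AA batteries (8-pack) €6.29: everything else → 8.5% + 1.5% municipal = 10% → €0.629
Yo-yo €13.74: children's toys → 3.5% + 0% municipal = 3.5% → €0.4809
Area rug (5x8) €223.79: home furniture → 9% + 2% municipal = 11% → €24.6169
First-aid kit €31.56: over-the-counter medication → 0% + 0.75% municipal = 0.75% → €0.2367
Antacid chews €9.04: over-the-counter medication → 0% + 0.75% municipal = 0.75% → €0.0678
Dining chair €212.18: home furniture → 9% + 2% municipal = 11% → €23.3398
Allergy tablets €14.44: over-the-counter medication → 0% + 0.75% municipal = 0.75% → €0.1083
Desk lamp €48.99: home furniture → 9% + 2% municipal = 11% → €5.3889
Acetaminophen (200 ct) €15.55: over-the-counter medication → 0% + 0.75% municipal = 0.75% → €0.116625
Unrounded tax sum = €76.560325 → €76.56

€76.56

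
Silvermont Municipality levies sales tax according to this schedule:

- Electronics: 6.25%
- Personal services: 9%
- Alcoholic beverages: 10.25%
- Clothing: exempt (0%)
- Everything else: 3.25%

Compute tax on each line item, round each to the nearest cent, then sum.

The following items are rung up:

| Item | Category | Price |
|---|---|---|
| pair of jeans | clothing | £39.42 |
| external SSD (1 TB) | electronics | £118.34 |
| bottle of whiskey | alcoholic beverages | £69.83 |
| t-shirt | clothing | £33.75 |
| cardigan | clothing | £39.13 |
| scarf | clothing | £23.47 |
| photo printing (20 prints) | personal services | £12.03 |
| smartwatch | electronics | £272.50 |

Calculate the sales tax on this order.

£32.67

Pair of jeans £39.42: clothing → 0% → £0.00
External SSD (1 TB) £118.34: electronics → 6.25% → £7.40
Bottle of whiskey £69.83: alcoholic beverages → 10.25% → £7.16
T-shirt £33.75: clothing → 0% → £0.00
Cardigan £39.13: clothing → 0% → £0.00
Scarf £23.47: clothing → 0% → £0.00
Photo printing (20 prints) £12.03: personal services → 9% → £1.08
Smartwatch £272.50: electronics → 6.25% → £17.03
Total tax = £7.40 + £7.16 + £1.08 + £17.03 = £32.67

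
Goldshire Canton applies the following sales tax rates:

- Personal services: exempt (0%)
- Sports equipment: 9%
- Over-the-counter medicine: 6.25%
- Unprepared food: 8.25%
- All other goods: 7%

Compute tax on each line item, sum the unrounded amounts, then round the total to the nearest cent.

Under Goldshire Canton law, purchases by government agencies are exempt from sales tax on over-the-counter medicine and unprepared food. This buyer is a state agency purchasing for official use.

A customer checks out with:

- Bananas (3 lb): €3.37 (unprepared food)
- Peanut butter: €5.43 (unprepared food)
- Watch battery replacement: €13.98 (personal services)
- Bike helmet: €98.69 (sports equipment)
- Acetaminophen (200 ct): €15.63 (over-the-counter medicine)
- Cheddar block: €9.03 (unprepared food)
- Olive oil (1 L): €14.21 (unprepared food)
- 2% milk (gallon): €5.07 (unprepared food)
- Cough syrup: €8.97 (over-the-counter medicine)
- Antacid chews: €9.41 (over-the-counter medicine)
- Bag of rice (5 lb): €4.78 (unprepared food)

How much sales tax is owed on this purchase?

Bananas (3 lb) €3.37: unprepared food, buyer-exempt → 0% → €0.00
Peanut butter €5.43: unprepared food, buyer-exempt → 0% → €0.00
Watch battery replacement €13.98: personal services → 0% → €0.00
Bike helmet €98.69: sports equipment → 9% → €8.8821
Acetaminophen (200 ct) €15.63: over-the-counter medicine, buyer-exempt → 0% → €0.00
Cheddar block €9.03: unprepared food, buyer-exempt → 0% → €0.00
Olive oil (1 L) €14.21: unprepared food, buyer-exempt → 0% → €0.00
2% milk (gallon) €5.07: unprepared food, buyer-exempt → 0% → €0.00
Cough syrup €8.97: over-the-counter medicine, buyer-exempt → 0% → €0.00
Antacid chews €9.41: over-the-counter medicine, buyer-exempt → 0% → €0.00
Bag of rice (5 lb) €4.78: unprepared food, buyer-exempt → 0% → €0.00
Unrounded tax sum = €8.8821 → €8.88

€8.88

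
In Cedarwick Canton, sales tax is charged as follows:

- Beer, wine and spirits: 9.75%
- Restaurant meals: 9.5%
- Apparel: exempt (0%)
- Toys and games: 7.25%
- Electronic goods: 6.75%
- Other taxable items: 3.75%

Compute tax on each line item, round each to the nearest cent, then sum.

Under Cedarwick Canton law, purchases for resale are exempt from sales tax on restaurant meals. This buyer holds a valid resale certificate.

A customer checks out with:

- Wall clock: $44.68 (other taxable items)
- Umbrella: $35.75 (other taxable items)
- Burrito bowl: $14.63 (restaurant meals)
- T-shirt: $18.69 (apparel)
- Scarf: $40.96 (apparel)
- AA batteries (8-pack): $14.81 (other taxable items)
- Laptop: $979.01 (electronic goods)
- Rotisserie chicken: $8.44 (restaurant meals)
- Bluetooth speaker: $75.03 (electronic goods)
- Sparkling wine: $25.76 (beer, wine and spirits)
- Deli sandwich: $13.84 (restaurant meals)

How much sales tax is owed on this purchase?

$77.23

Wall clock $44.68: other taxable items → 3.75% → $1.68
Umbrella $35.75: other taxable items → 3.75% → $1.34
Burrito bowl $14.63: restaurant meals, buyer-exempt → 0% → $0.00
T-shirt $18.69: apparel → 0% → $0.00
Scarf $40.96: apparel → 0% → $0.00
AA batteries (8-pack) $14.81: other taxable items → 3.75% → $0.56
Laptop $979.01: electronic goods → 6.75% → $66.08
Rotisserie chicken $8.44: restaurant meals, buyer-exempt → 0% → $0.00
Bluetooth speaker $75.03: electronic goods → 6.75% → $5.06
Sparkling wine $25.76: beer, wine and spirits → 9.75% → $2.51
Deli sandwich $13.84: restaurant meals, buyer-exempt → 0% → $0.00
Total tax = $1.68 + $1.34 + $0.56 + $66.08 + $5.06 + $2.51 = $77.23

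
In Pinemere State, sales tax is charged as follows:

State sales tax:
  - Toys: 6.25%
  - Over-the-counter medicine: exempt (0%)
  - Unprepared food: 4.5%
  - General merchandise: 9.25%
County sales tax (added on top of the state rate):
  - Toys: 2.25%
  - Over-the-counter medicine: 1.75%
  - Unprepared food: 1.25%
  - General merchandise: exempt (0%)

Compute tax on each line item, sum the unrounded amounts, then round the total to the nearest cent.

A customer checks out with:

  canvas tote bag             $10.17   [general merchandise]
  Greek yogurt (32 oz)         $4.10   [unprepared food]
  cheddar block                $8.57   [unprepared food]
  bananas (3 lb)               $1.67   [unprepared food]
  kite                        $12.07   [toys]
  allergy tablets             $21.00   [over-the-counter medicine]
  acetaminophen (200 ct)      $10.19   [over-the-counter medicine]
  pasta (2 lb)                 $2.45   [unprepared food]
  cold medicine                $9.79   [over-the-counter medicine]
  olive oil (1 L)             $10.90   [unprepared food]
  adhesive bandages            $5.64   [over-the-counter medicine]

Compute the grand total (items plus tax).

$100.92

Canvas tote bag $10.17: general merchandise → 9.25% + 0% county = 9.25% → $0.940725
Greek yogurt (32 oz) $4.10: unprepared food → 4.5% + 1.25% county = 5.75% → $0.23575
Cheddar block $8.57: unprepared food → 4.5% + 1.25% county = 5.75% → $0.492775
Bananas (3 lb) $1.67: unprepared food → 4.5% + 1.25% county = 5.75% → $0.096025
Kite $12.07: toys → 6.25% + 2.25% county = 8.5% → $1.02595
Allergy tablets $21.00: over-the-counter medicine → 0% + 1.75% county = 1.75% → $0.3675
Acetaminophen (200 ct) $10.19: over-the-counter medicine → 0% + 1.75% county = 1.75% → $0.178325
Pasta (2 lb) $2.45: unprepared food → 4.5% + 1.25% county = 5.75% → $0.140875
Cold medicine $9.79: over-the-counter medicine → 0% + 1.75% county = 1.75% → $0.171325
Olive oil (1 L) $10.90: unprepared food → 4.5% + 1.25% county = 5.75% → $0.62675
Adhesive bandages $5.64: over-the-counter medicine → 0% + 1.75% county = 1.75% → $0.0987
Subtotal = $96.55; unrounded tax = $4.3747 → $4.37; total due = $100.92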